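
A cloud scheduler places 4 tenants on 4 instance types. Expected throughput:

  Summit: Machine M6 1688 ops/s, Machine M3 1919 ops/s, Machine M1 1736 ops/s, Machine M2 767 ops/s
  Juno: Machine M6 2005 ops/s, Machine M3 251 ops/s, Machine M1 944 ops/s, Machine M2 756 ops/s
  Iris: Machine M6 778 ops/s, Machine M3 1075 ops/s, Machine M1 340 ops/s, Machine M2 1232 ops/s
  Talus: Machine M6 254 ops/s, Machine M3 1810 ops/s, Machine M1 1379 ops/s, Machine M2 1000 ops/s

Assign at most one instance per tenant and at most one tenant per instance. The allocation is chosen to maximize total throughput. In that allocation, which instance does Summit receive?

Treat this as an assignment problem: match each tenant to one instance.
Optimal: Summit→Machine M1 (1736 ops/s), Juno→Machine M6 (2005 ops/s), Iris→Machine M2 (1232 ops/s), Talus→Machine M3 (1810 ops/s) — total 1736+2005+1232+1810 = 6783 ops/s.
Max-entry greedy (repeatedly take the single best remaining cell) gives 6535 ops/s, worse by 248.
Swapping Talus↔Summit (Talus→Machine M1 1379 ops/s, Summit→Machine M3 1919 ops/s) loses 248.
Summit's own top instance is Machine M3 (1919 ops/s), but forcing Summit→Machine M3 and reassigning the rest optimally gives only 6535 ops/s — worse by 248.

Summit receives Machine M1.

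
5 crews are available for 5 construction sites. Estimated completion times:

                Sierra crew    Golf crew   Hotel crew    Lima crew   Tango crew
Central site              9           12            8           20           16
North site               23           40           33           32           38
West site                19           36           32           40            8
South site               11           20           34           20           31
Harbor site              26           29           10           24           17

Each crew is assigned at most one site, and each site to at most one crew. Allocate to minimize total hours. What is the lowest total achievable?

This is the linear assignment problem.
Optimal: Sierra crew→North site (23 hours), Golf crew→Central site (12 hours), Hotel crew→Harbor site (10 hours), Lima crew→South site (20 hours), Tango crew→West site (8 hours) — total 23+12+10+20+8 = 73 hours.
Min-entry greedy (repeatedly take the single cheapest remaining cell) gives 91 hours, worse by 18.

Minimum total: 73 hours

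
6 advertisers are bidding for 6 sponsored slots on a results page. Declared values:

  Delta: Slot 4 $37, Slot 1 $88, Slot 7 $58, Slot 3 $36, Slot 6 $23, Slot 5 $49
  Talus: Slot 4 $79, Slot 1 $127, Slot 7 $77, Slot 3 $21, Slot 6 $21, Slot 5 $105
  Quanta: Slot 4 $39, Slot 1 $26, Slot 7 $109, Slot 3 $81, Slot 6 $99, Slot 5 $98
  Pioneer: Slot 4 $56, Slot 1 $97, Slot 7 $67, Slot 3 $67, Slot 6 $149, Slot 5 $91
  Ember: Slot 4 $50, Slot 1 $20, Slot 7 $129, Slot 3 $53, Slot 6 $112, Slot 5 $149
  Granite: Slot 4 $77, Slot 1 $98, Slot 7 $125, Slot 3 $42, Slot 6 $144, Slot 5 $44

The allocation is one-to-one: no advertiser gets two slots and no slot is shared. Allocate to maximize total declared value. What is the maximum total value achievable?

Max total: $671

Optimal: Delta→Slot 1 ($88), Talus→Slot 4 ($79), Quanta→Slot 3 ($81), Pioneer→Slot 6 ($149), Ember→Slot 5 ($149), Granite→Slot 7 ($125) — total 88+79+81+149+149+125 = $671.
Swapping Delta↔Granite (Delta→Slot 7 $58, Granite→Slot 1 $98) loses 57.
No other one-to-one assignment exceeds $671.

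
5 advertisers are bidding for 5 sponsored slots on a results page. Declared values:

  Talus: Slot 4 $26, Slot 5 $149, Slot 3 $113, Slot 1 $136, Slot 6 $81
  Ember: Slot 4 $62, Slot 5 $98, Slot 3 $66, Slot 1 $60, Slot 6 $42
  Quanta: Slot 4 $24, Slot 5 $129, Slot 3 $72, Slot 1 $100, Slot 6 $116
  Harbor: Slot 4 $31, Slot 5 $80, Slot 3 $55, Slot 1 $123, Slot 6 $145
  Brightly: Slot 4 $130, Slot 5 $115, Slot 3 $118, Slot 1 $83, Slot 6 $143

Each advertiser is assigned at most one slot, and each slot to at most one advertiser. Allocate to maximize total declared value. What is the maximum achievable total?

Max total: $606

Optimal: Talus→Slot 1 ($136), Ember→Slot 3 ($66), Quanta→Slot 5 ($129), Harbor→Slot 6 ($145), Brightly→Slot 4 ($130) — total 136+66+129+145+130 = $606.
Row-greedy (each advertiser in turn takes its best remaining slot) gives $584, worse by 22.
Every other assignment is strictly worse.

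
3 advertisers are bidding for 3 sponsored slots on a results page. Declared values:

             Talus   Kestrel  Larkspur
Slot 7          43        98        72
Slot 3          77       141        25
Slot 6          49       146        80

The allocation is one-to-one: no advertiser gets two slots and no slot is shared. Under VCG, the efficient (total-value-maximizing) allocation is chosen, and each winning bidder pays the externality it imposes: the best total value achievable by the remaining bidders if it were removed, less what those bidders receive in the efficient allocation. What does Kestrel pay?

Kestrel pays $8.

Efficient allocation: Talus→Slot 3 ($77), Kestrel→Slot 6 ($146), Larkspur→Slot 7 ($72); total welfare W = $295.
Kestrel receives Slot 6 at value $146, so the others get W − 146 = $149.
Without Kestrel: best allocation of the remaining 2 bidders over all 3 slots is Talus→Slot 3 ($77), Larkspur→Slot 6 ($80), total $157.
VCG payment = (others' best without Kestrel) − (others' welfare with Kestrel) = 157 − 149 = $8.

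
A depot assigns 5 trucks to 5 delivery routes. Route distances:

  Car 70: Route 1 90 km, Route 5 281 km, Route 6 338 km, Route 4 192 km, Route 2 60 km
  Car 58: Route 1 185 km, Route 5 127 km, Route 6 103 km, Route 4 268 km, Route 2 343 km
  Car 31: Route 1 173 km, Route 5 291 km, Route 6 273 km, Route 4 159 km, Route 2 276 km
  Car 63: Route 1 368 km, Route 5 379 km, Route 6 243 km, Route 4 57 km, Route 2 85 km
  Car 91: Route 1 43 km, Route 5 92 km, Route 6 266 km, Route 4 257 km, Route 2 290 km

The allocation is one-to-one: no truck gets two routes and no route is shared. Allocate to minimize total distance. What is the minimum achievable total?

Min total: 485 km

Optimal: Car 70→Route 2 (60 km), Car 58→Route 6 (103 km), Car 31→Route 1 (173 km), Car 63→Route 4 (57 km), Car 91→Route 5 (92 km) — total 60+103+173+57+92 = 485 km.
Row-greedy (each truck in turn takes its cheapest remaining route) gives 782 km, worse by 297.
Swapping Car 58↔Car 63 (Car 58→Route 4 268 km, Car 63→Route 6 243 km) adds 351.
No other one-to-one assignment undercuts 485 km.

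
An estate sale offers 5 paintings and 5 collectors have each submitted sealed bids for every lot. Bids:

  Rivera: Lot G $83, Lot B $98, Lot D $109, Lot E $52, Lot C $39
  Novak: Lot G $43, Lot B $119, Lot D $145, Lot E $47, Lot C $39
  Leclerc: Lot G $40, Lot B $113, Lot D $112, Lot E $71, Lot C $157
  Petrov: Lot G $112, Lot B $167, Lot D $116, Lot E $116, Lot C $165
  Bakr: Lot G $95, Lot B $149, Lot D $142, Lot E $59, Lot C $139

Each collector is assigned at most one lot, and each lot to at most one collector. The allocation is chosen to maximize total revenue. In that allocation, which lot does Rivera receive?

Rivera receives Lot G.

Optimal: Rivera→Lot G ($83), Novak→Lot D ($145), Leclerc→Lot C ($157), Petrov→Lot E ($116), Bakr→Lot B ($149) — total 83+145+157+116+149 = $650.
Column-greedy (each lot in turn goes to its best remaining collector) gives $516, worse by 134.
Next-best assignment: Rivera→Lot G, Novak→Lot B, Leclerc→Lot C, Petrov→Lot E, Bakr→Lot D = $617.
Swapping Rivera↔Leclerc (Rivera→Lot C $39, Leclerc→Lot G $40) loses 161.
Every other assignment is strictly worse.
Rivera's own top lot is Lot D ($109), but forcing Rivera→Lot D and reassigning the rest optimally gives only $596 — worse by 54.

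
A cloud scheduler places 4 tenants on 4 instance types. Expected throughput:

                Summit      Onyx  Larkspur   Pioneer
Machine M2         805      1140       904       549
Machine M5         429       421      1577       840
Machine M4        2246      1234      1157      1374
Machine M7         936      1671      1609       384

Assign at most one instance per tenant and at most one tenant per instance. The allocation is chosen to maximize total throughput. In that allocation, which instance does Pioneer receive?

Pioneer receives Machine M2.

This is the linear assignment problem.
Optimal: Summit→Machine M4 (2246 ops/s), Onyx→Machine M7 (1671 ops/s), Larkspur→Machine M5 (1577 ops/s), Pioneer→Machine M2 (549 ops/s) — total 2246+1671+1577+549 = 6043 ops/s.
Column-greedy (each instance in turn goes to its best remaining tenant) gives 5347 ops/s, worse by 696.
Checked against all permutations: 6043 ops/s is optimal.
Pioneer's own top instance is Machine M4 (1374 ops/s), but forcing Pioneer→Machine M4 and reassigning the rest optimally gives only 5427 ops/s — worse by 616.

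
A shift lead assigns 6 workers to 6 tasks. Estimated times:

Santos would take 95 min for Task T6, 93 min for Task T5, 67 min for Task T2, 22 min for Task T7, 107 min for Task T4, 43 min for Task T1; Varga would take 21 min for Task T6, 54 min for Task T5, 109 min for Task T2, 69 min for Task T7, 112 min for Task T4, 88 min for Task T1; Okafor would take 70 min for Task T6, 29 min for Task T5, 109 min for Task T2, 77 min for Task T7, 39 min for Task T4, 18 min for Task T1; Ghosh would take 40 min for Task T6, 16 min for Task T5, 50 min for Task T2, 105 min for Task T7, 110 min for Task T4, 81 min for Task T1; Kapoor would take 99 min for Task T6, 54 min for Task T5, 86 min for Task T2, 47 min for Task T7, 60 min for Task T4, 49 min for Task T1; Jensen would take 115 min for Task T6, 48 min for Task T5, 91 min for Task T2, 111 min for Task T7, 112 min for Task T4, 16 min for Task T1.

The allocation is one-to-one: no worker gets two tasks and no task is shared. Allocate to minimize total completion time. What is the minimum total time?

Optimal: Santos→Task T7 (22 min), Varga→Task T6 (21 min), Okafor→Task T5 (29 min), Ghosh→Task T2 (50 min), Kapoor→Task T4 (60 min), Jensen→Task T1 (16 min) — total 22+21+29+50+60+16 = 198 min.
Min-entry greedy (repeatedly take the single cheapest remaining cell) gives 200 min, worse by 2.
Next-best assignment: Santos→Task T7, Varga→Task T6, Okafor→Task T4, Ghosh→Task T5, Kapoor→Task T2, Jensen→Task T1 = 200 min.

Minimum total: 198 min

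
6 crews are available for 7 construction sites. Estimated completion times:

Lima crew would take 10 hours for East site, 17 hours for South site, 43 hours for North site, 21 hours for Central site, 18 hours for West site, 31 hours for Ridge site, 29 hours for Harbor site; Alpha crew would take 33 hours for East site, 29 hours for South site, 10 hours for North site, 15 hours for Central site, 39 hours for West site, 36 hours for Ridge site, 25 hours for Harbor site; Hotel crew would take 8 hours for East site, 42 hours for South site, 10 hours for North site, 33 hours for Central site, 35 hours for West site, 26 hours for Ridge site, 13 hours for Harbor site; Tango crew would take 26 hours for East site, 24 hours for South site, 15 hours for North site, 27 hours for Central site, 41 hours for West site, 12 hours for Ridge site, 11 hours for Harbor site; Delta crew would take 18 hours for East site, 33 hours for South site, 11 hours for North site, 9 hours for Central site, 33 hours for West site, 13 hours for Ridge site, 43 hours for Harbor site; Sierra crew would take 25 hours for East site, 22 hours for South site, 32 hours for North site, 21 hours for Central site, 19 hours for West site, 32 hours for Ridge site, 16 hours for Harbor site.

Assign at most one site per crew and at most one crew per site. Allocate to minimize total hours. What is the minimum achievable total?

This is the linear assignment problem.
Optimal: Lima crew→South site (17 hours), Alpha crew→North site (10 hours), Hotel crew→East site (8 hours), Tango crew→Ridge site (12 hours), Delta crew→Central site (9 hours), Sierra crew→Harbor site (16 hours) — total 17+10+8+12+9+16 = 72 hours.
Min-entry greedy (repeatedly take the single cheapest remaining cell) gives 74 hours, worse by 2.

Minimum total: 72 hours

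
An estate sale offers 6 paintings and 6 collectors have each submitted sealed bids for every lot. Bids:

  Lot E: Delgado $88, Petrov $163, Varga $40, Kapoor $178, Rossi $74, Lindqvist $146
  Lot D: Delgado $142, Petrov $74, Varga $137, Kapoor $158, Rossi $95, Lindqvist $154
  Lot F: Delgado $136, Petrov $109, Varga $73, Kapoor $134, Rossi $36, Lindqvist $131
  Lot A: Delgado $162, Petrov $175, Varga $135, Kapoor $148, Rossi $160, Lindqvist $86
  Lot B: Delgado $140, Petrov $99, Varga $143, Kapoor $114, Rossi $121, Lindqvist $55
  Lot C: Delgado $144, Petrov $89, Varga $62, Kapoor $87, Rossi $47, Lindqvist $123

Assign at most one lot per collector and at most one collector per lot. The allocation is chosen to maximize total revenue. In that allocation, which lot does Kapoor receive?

Optimal: Delgado→Lot C ($144), Petrov→Lot E ($163), Varga→Lot B ($143), Kapoor→Lot D ($158), Rossi→Lot A ($160), Lindqvist→Lot F ($131) — total 144+163+143+158+160+131 = $899.
Max-entry greedy (repeatedly take the single best remaining cell) gives $830, worse by 69.
Swapping Petrov↔Kapoor (Petrov→Lot D $74, Kapoor→Lot E $178) loses 69.
No other one-to-one assignment exceeds $899.
Kapoor's own top lot is Lot E ($178), but forcing Kapoor→Lot E and reassigning the rest optimally gives only $888 — worse by 11.

Kapoor receives Lot D.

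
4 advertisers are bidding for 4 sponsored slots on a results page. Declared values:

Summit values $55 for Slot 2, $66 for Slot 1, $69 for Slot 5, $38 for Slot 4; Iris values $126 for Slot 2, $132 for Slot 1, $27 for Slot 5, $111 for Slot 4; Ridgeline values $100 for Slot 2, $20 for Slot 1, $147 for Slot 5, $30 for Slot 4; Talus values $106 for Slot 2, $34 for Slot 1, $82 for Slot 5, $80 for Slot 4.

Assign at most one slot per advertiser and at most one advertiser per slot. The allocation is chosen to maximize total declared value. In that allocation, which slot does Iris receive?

Iris receives Slot 4.

Optimal: Summit→Slot 1 ($66), Iris→Slot 4 ($111), Ridgeline→Slot 5 ($147), Talus→Slot 2 ($106) — total 66+111+147+106 = $430.
Column-greedy (each slot in turn goes to its best remaining advertiser) gives $419, worse by 11.
Iris's own top slot is Slot 1 ($132), but forcing Iris→Slot 1 and reassigning the rest optimally gives only $423 — worse by 7.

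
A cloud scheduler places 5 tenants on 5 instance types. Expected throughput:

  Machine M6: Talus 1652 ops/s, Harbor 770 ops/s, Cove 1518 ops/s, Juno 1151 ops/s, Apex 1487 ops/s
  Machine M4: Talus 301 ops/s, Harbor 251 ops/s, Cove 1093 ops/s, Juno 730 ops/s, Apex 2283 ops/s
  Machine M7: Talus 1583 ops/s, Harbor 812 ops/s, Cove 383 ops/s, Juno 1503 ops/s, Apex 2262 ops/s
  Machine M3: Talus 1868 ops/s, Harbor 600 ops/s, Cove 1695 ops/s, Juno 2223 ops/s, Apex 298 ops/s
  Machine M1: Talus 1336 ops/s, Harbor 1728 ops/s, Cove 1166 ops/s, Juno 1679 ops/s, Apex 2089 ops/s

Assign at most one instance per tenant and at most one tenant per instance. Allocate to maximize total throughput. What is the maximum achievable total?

Maximum total: 9335 ops/s

Optimal: Talus→Machine M7 (1583 ops/s), Harbor→Machine M1 (1728 ops/s), Cove→Machine M6 (1518 ops/s), Juno→Machine M3 (2223 ops/s), Apex→Machine M4 (2283 ops/s) — total 1583+1728+1518+2223+2283 = 9335 ops/s.
Column-greedy (each instance in turn goes to its best remaining tenant) gives 8861 ops/s, worse by 474.
Next-best assignment: Talus→Machine M6, Harbor→Machine M1, Cove→Machine M4, Juno→Machine M3, Apex→Machine M7 = 8958 ops/s.
Swapping Talus↔Juno (Talus→Machine M3 1868 ops/s, Juno→Machine M7 1503 ops/s) loses 435.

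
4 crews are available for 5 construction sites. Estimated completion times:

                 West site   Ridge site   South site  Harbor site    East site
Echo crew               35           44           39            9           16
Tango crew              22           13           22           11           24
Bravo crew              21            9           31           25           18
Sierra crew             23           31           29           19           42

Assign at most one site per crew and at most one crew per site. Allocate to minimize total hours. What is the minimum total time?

Minimum total: 59 hours

This is the linear assignment problem.
Optimal: Echo crew→East site (16 hours), Tango crew→Harbor site (11 hours), Bravo crew→Ridge site (9 hours), Sierra crew→West site (23 hours) — total 16+11+9+23 = 59 hours.
Column-greedy (each site in turn goes to its cheapest remaining crew) gives 72 hours, worse by 13.
Swapping Sierra crew↔Echo crew (Sierra crew→East site 42 hours, Echo crew→West site 35 hours) adds 38.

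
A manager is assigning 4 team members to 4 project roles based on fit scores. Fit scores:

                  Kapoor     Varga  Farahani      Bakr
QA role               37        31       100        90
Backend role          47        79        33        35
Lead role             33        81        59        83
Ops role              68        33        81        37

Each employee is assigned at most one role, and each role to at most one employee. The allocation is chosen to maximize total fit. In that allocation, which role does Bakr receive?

Bakr receives Lead role.

Optimal: Kapoor→Ops role (68 pts), Varga→Backend role (79 pts), Farahani→QA role (100 pts), Bakr→Lead role (83 pts) — total 68+79+100+83 = 330 pts.
Row-greedy (each employee in turn takes its best remaining role) gives 284 pts, worse by 46.
Next-best assignment: Kapoor→Backend role, Varga→Lead role, Farahani→Ops role, Bakr→QA role = 299 pts.
Checked against all permutations: 330 pts is optimal.
Bakr's own top role is QA role (90 pts), but forcing Bakr→QA role and reassigning the rest optimally gives only 299 pts — worse by 31.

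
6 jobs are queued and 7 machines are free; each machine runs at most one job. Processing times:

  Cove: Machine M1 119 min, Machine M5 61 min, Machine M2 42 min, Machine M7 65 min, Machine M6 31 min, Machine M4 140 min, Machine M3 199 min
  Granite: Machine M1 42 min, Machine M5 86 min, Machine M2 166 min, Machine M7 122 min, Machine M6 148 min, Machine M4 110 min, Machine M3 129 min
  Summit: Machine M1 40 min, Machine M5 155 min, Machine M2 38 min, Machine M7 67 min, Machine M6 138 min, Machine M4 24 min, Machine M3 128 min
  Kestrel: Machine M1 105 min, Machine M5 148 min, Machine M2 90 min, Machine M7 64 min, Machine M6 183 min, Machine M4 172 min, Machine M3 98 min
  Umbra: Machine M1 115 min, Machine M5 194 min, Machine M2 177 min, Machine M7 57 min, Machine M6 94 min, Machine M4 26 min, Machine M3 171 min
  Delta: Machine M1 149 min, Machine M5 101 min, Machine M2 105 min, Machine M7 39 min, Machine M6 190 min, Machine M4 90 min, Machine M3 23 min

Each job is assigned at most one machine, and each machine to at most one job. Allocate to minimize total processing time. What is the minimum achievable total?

Minimum total: 224 min

Optimal: Cove→Machine M6 (31 min), Granite→Machine M1 (42 min), Summit→Machine M2 (38 min), Kestrel→Machine M7 (64 min), Umbra→Machine M4 (26 min), Delta→Machine M3 (23 min) — total 31+42+38+64+26+23 = 224 min.
Swapping Cove↔Umbra (Cove→Machine M4 140 min, Umbra→Machine M6 94 min) adds 177.
Checked against all permutations: 224 min is optimal.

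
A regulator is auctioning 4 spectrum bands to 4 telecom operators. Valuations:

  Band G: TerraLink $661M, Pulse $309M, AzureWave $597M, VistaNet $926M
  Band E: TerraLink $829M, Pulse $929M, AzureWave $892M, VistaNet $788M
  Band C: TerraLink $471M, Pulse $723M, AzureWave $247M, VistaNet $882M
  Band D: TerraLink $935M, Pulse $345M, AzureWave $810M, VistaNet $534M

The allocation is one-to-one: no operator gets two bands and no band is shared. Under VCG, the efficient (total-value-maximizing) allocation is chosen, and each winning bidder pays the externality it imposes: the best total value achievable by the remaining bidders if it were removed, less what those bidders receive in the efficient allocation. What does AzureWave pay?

Efficient allocation: TerraLink→Band D ($935M), Pulse→Band C ($723M), AzureWave→Band E ($892M), VistaNet→Band G ($926M); total welfare W = $3476M.
AzureWave receives Band E at value $892M, so the others get W − 892 = $2584M.
Without AzureWave: best allocation of the remaining 3 bidders over all 4 bands is TerraLink→Band D ($935M), Pulse→Band E ($929M), VistaNet→Band G ($926M), total $2790M.
VCG payment = (others' best without AzureWave) − (others' welfare with AzureWave) = 2790 − 2584 = $206M.

AzureWave pays $206M.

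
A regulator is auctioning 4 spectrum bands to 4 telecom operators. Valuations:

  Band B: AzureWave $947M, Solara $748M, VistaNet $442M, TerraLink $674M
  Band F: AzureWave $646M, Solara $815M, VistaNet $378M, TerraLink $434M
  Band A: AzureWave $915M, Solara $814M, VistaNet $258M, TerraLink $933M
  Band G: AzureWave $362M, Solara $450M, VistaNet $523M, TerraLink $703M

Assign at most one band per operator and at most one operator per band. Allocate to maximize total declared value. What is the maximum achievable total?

This is a one-to-one assignment (maximum-weight bipartite matching).
Optimal: AzureWave→Band B ($947M), Solara→Band F ($815M), VistaNet→Band G ($523M), TerraLink→Band A ($933M) — total 947+815+523+933 = $3218M.
Swapping TerraLink↔AzureWave (TerraLink→Band B $674M, AzureWave→Band A $915M) loses 291.
Checked against all permutations: $3218M is optimal.

Max total: $3218M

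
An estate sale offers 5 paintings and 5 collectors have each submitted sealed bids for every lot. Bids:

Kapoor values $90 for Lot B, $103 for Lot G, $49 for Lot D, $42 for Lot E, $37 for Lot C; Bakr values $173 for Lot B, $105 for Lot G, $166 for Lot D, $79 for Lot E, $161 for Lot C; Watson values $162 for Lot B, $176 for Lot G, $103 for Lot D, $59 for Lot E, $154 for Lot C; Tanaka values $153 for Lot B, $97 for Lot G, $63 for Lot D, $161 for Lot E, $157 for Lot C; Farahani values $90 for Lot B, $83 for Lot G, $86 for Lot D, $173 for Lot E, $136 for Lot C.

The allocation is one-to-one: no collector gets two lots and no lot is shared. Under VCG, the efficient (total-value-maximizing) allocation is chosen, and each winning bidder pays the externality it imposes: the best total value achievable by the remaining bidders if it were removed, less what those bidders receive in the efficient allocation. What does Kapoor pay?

Efficient allocation: Kapoor→Lot B ($90), Bakr→Lot D ($166), Watson→Lot G ($176), Tanaka→Lot C ($157), Farahani→Lot E ($173); total welfare W = $762.
Kapoor receives Lot B at value $90, so the others get W − 90 = $672.
Without Kapoor: best allocation of the remaining 4 bidders over all 5 lots is Bakr→Lot B ($173), Watson→Lot G ($176), Tanaka→Lot C ($157), Farahani→Lot E ($173), total $679.
VCG payment = (others' best without Kapoor) − (others' welfare with Kapoor) = 679 − 672 = $7.

Kapoor pays $7.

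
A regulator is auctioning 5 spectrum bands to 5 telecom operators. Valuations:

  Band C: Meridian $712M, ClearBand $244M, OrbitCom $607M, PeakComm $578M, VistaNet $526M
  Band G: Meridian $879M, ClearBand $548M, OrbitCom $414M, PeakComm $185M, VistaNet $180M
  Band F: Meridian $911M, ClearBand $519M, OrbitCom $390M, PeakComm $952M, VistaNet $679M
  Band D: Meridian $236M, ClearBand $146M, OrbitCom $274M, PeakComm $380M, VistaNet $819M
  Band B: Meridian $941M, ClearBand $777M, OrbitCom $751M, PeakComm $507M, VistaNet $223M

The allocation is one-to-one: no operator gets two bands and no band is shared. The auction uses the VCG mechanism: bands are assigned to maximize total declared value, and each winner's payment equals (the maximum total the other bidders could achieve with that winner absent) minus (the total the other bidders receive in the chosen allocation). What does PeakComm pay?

PeakComm pays $32M.

Efficient allocation: Meridian→Band G ($879M), ClearBand→Band B ($777M), OrbitCom→Band C ($607M), PeakComm→Band F ($952M), VistaNet→Band D ($819M); total welfare W = $4034M.
PeakComm receives Band F at value $952M, so the others get W − 952 = $3082M.
Without PeakComm: best allocation of the remaining 4 bidders over all 5 bands is Meridian→Band F ($911M), ClearBand→Band B ($777M), OrbitCom→Band C ($607M), VistaNet→Band D ($819M), total $3114M.
VCG payment = (others' best without PeakComm) − (others' welfare with PeakComm) = 3114 − 3082 = $32M.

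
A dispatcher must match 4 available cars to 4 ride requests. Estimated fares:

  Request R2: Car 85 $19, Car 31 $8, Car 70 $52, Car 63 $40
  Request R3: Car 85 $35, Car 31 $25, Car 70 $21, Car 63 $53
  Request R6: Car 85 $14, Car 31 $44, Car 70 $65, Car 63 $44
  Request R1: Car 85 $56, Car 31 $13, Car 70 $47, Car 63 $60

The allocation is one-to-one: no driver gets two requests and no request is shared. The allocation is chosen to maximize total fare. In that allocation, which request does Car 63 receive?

Treat this as an assignment problem: match each driver to one request.
Optimal: Car 85→Request R1 ($56), Car 31→Request R6 ($44), Car 70→Request R2 ($52), Car 63→Request R3 ($53) — total 56+44+52+53 = $205.
Max-entry greedy (repeatedly take the single best remaining cell) gives $168, worse by 37.
Next-best assignment: Car 85→Request R3, Car 31→Request R6, Car 70→Request R2, Car 63→Request R1 = $191.
Swapping Car 63↔Car 70 (Car 63→Request R2 $40, Car 70→Request R3 $21) loses 44.
Checked against all permutations: $205 is optimal.
Car 63's own top request is Request R1 ($60), but forcing Car 63→Request R1 and reassigning the rest optimally gives only $191 — worse by 14.

Car 63 receives Request R3.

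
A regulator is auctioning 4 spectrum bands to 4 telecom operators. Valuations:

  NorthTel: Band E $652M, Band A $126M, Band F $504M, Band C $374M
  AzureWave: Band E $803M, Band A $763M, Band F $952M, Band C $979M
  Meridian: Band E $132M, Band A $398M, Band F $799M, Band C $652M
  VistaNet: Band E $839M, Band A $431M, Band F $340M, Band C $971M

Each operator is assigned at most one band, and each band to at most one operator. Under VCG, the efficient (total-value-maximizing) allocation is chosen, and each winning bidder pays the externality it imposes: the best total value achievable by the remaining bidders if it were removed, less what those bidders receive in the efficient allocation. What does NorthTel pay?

NorthTel pays $84M.

Efficient allocation: NorthTel→Band E ($652M), AzureWave→Band A ($763M), Meridian→Band F ($799M), VistaNet→Band C ($971M); total welfare W = $3185M.
NorthTel receives Band E at value $652M, so the others get W − 652 = $2533M.
Without NorthTel: best allocation of the remaining 3 bidders over all 4 bands is AzureWave→Band C ($979M), Meridian→Band F ($799M), VistaNet→Band E ($839M), total $2617M.
VCG payment = (others' best without NorthTel) − (others' welfare with NorthTel) = 2617 − 2533 = $84M.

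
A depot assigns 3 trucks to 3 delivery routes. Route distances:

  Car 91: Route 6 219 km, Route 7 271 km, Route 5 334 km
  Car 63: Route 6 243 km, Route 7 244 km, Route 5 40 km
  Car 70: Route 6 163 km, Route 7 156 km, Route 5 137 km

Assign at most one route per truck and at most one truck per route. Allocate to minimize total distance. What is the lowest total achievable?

Min total: 415 km

Treat this as an assignment problem: match each truck to one route.
Optimal: Car 91→Route 6 (219 km), Car 63→Route 5 (40 km), Car 70→Route 7 (156 km) — total 219+40+156 = 415 km.
Column-greedy (each route in turn goes to its cheapest remaining truck) gives 741 km, worse by 326.
Next-best assignment: Car 91→Route 7, Car 63→Route 5, Car 70→Route 6 = 474 km.
Swapping Car 70↔Car 63 (Car 70→Route 5 137 km, Car 63→Route 7 244 km) adds 185.
Checked against all permutations: 415 km is optimal.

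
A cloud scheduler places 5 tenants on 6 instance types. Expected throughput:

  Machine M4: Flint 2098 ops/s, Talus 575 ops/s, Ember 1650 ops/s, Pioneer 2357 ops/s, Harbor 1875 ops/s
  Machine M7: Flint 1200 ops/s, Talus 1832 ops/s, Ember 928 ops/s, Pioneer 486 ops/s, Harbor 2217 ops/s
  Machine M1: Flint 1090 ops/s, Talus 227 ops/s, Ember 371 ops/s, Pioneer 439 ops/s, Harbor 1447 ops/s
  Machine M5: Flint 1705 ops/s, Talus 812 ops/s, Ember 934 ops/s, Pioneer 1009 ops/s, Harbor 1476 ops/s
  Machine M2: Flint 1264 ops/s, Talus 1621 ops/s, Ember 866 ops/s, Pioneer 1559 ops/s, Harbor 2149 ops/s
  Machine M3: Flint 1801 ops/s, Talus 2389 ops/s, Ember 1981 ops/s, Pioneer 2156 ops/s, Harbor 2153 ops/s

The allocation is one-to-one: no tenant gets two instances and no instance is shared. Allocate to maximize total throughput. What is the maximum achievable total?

Max total: 10024 ops/s

This is a one-to-one assignment (maximum-weight bipartite matching).
Optimal: Flint→Machine M5 (1705 ops/s), Talus→Machine M7 (1832 ops/s), Ember→Machine M3 (1981 ops/s), Pioneer→Machine M4 (2357 ops/s), Harbor→Machine M2 (2149 ops/s) — total 1705+1832+1981+2357+2149 = 10024 ops/s.
Row-greedy (each tenant in turn takes its best remaining instance) gives 9197 ops/s, worse by 827.
No other one-to-one assignment exceeds 10024 ops/s.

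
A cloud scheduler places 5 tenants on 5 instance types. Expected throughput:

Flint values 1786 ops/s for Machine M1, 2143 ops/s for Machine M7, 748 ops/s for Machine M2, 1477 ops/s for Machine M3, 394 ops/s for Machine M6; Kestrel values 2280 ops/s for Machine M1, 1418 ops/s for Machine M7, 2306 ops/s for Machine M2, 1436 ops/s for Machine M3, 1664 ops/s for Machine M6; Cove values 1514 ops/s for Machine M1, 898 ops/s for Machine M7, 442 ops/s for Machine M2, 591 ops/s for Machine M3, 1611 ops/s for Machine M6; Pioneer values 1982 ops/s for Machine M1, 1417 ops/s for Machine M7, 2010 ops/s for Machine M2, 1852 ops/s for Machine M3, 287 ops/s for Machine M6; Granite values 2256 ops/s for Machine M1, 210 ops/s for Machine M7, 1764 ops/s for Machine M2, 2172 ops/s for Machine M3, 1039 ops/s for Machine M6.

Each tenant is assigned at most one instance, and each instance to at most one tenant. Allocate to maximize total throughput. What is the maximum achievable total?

Maximum total: 10216 ops/s

This is the linear assignment problem.
Optimal: Flint→Machine M7 (2143 ops/s), Kestrel→Machine M1 (2280 ops/s), Cove→Machine M6 (1611 ops/s), Pioneer→Machine M2 (2010 ops/s), Granite→Machine M3 (2172 ops/s) — total 2143+2280+1611+2010+2172 = 10216 ops/s.
Max-entry greedy (repeatedly take the single best remaining cell) gives 10168 ops/s, worse by 48.
Next-best assignment: Flint→Machine M7, Kestrel→Machine M2, Cove→Machine M6, Pioneer→Machine M1, Granite→Machine M3 = 10214 ops/s.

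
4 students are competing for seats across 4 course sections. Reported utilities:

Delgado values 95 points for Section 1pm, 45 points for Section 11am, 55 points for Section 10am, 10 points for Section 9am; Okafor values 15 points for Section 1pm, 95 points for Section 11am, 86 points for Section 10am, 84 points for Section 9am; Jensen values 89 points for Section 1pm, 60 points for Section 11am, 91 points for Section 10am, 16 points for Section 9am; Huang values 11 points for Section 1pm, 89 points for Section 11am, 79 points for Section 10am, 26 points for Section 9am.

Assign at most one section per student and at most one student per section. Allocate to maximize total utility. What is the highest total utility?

Max total: 359 points

Optimal: Delgado→Section 1pm (95 points), Okafor→Section 9am (84 points), Jensen→Section 10am (91 points), Huang→Section 11am (89 points) — total 95+84+91+89 = 359 points.
Max-entry greedy (repeatedly take the single best remaining cell) gives 307 points, worse by 52.
Next-best assignment: Delgado→Section 1pm, Okafor→Section 9am, Jensen→Section 11am, Huang→Section 10am = 318 points.
Checked against all permutations: 359 points is optimal.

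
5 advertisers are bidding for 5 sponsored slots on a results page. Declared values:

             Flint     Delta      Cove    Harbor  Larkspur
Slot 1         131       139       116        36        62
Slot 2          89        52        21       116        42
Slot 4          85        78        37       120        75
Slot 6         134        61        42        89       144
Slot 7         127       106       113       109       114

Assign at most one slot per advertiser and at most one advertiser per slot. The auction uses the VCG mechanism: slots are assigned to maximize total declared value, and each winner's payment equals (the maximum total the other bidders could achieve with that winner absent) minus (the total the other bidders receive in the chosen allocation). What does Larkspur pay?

Efficient allocation: Flint→Slot 2 ($89), Delta→Slot 1 ($139), Cove→Slot 7 ($113), Harbor→Slot 4 ($120), Larkspur→Slot 6 ($144); total welfare W = $605.
Larkspur receives Slot 6 at value $144, so the others get W − 144 = $461.
Without Larkspur: best allocation of the remaining 4 bidders over all 5 slots is Flint→Slot 6 ($134), Delta→Slot 1 ($139), Cove→Slot 7 ($113), Harbor→Slot 4 ($120), total $506.
VCG payment = (others' best without Larkspur) − (others' welfare with Larkspur) = 506 − 461 = $45.

Larkspur pays $45.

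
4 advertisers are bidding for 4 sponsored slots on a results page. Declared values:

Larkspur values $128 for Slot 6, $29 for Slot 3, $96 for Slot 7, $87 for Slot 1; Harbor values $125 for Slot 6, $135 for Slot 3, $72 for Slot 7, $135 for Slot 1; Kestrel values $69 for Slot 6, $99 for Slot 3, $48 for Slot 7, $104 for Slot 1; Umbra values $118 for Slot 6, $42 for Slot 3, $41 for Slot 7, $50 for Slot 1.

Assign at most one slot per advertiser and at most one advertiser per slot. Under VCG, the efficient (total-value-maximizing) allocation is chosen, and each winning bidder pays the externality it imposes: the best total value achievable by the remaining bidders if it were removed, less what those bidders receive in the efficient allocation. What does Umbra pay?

Efficient allocation: Larkspur→Slot 7 ($96), Harbor→Slot 3 ($135), Kestrel→Slot 1 ($104), Umbra→Slot 6 ($118); total welfare W = $453.
Umbra receives Slot 6 at value $118, so the others get W − 118 = $335.
Without Umbra: best allocation of the remaining 3 bidders over all 4 slots is Larkspur→Slot 6 ($128), Harbor→Slot 3 ($135), Kestrel→Slot 1 ($104), total $367.
VCG payment = (others' best without Umbra) − (others' welfare with Umbra) = 367 − 335 = $32.

Umbra pays $32.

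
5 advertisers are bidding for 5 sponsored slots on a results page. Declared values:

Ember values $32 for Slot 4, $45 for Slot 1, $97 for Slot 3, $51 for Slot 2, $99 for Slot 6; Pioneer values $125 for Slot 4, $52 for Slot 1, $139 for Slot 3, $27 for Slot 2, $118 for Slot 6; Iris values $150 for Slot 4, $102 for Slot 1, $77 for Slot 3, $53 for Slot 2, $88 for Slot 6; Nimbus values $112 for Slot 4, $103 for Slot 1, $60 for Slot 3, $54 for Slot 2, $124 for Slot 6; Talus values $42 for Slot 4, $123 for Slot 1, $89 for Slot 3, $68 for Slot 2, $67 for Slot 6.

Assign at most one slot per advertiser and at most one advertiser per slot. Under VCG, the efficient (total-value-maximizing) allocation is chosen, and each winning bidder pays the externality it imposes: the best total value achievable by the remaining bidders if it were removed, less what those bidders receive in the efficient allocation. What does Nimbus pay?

Nimbus pays $48.

Efficient allocation: Ember→Slot 2 ($51), Pioneer→Slot 3 ($139), Iris→Slot 4 ($150), Nimbus→Slot 6 ($124), Talus→Slot 1 ($123); total welfare W = $587.
Nimbus receives Slot 6 at value $124, so the others get W − 124 = $463.
Without Nimbus: best allocation of the remaining 4 bidders over all 5 slots is Ember→Slot 6 ($99), Pioneer→Slot 3 ($139), Iris→Slot 4 ($150), Talus→Slot 1 ($123), total $511.
VCG payment = (others' best without Nimbus) − (others' welfare with Nimbus) = 511 − 463 = $48.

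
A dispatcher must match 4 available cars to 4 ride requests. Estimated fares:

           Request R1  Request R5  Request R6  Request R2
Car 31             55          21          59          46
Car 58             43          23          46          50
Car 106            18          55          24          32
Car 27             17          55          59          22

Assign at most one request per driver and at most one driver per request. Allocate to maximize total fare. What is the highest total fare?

Optimal: Car 31→Request R1 ($55), Car 58→Request R2 ($50), Car 106→Request R5 ($55), Car 27→Request R6 ($59) — total 55+50+55+59 = $219.
Swapping Car 27↔Car 58 (Car 27→Request R2 $22, Car 58→Request R6 $46) loses 41.

Max total: $219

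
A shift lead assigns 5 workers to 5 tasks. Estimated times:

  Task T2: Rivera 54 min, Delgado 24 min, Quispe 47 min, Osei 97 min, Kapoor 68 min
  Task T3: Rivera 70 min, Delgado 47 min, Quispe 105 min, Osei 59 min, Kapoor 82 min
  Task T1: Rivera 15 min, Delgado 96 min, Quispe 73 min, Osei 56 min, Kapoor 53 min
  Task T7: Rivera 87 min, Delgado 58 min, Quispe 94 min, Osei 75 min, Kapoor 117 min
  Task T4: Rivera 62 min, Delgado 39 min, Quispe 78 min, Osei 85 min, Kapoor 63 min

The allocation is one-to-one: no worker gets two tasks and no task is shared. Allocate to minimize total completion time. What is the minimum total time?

Min total: 242 min

Optimal: Rivera→Task T1 (15 min), Delgado→Task T7 (58 min), Quispe→Task T2 (47 min), Osei→Task T3 (59 min), Kapoor→Task T4 (63 min) — total 15+58+47+59+63 = 242 min.
Column-greedy (each task in turn goes to its cheapest remaining worker) gives 255 min, worse by 13.
Next-best assignment: Rivera→Task T1, Delgado→Task T3, Quispe→Task T2, Osei→Task T7, Kapoor→Task T4 = 247 min.
Swapping Quispe↔Delgado (Quispe→Task T7 94 min, Delgado→Task T2 24 min) adds 13.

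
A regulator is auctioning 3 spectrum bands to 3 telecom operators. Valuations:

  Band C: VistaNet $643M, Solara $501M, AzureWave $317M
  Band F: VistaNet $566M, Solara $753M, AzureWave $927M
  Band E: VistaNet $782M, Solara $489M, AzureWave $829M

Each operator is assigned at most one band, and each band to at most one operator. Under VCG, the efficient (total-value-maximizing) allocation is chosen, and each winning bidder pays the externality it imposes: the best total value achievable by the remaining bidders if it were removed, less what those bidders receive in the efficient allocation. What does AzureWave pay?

AzureWave pays $139M.

Efficient allocation: VistaNet→Band C ($643M), Solara→Band F ($753M), AzureWave→Band E ($829M); total welfare W = $2225M.
AzureWave receives Band E at value $829M, so the others get W − 829 = $1396M.
Without AzureWave: best allocation of the remaining 2 bidders over all 3 bands is VistaNet→Band E ($782M), Solara→Band F ($753M), total $1535M.
VCG payment = (others' best without AzureWave) − (others' welfare with AzureWave) = 1535 − 1396 = $139M.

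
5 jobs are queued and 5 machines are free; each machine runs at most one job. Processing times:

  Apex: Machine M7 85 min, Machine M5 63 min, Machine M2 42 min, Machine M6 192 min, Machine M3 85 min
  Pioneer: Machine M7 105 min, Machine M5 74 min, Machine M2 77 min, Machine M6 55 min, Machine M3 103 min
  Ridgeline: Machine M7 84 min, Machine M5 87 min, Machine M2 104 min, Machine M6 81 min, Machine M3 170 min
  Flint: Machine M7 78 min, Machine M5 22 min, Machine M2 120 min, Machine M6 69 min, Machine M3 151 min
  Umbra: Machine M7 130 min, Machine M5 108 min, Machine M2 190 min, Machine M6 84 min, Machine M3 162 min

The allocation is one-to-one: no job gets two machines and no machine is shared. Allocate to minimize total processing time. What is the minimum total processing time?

Min total: 335 min

This is the linear assignment problem.
Optimal: Apex→Machine M2 (42 min), Pioneer→Machine M3 (103 min), Ridgeline→Machine M7 (84 min), Flint→Machine M5 (22 min), Umbra→Machine M6 (84 min) — total 42+103+84+22+84 = 335 min.
Row-greedy (each job in turn takes its cheapest remaining machine) gives 365 min, worse by 30.
Next-best assignment: Apex→Machine M3, Pioneer→Machine M2, Ridgeline→Machine M7, Flint→Machine M5, Umbra→Machine M6 = 352 min.
Swapping Apex↔Flint (Apex→Machine M5 63 min, Flint→Machine M2 120 min) adds 119.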